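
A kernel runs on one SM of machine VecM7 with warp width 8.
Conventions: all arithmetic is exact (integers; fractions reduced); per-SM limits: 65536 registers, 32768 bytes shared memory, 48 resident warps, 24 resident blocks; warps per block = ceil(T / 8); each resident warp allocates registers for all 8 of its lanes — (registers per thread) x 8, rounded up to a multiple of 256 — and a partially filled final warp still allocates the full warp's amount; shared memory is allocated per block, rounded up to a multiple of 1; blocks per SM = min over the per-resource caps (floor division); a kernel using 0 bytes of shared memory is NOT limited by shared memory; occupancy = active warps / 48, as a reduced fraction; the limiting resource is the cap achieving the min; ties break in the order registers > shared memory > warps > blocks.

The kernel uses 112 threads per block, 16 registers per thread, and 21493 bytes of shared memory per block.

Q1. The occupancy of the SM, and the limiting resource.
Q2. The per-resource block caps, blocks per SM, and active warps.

Answer: occupancy 7/24, limited by shared memory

registers: 18 blocks
shared memory: 1 block
warps: 3 blocks
blocks: 24 blocks

Answer: 1 block, 14 active warps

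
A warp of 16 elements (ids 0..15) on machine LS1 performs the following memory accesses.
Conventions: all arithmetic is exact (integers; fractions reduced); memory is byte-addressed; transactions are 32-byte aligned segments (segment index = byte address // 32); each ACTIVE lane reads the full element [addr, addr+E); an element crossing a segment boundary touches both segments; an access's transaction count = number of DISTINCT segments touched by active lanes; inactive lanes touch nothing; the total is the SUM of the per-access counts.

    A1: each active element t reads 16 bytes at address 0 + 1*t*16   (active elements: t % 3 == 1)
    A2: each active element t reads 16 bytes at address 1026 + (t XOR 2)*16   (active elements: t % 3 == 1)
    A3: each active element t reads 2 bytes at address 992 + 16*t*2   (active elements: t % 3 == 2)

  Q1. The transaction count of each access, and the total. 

A1: 5 transactions
A2: 6 transactions
A3: 5 transactions

Answer: 5,6,5; total 16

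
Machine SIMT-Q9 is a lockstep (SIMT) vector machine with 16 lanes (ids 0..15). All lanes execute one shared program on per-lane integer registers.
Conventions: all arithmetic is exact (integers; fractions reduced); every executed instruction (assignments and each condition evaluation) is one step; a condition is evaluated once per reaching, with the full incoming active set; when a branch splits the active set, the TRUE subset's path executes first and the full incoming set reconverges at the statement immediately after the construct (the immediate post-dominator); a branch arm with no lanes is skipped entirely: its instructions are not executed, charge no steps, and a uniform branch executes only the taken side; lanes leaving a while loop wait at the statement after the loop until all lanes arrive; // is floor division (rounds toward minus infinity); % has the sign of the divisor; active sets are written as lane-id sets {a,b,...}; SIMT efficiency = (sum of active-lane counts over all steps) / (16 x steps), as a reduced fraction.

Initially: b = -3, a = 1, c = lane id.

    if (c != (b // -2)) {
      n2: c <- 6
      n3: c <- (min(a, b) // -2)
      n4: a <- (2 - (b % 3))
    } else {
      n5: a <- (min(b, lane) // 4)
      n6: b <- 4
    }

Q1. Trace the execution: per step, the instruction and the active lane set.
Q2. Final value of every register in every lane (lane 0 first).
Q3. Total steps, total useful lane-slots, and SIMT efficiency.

step 0: eval (c != (b // -2))        {0,1,2,3,4,5,6,7,8,9,10,11,12,13,14,15}
step 1: c <- 6                       {0,2,3,4,5,6,7,8,9,10,11,12,13,14,15}
step 2: c <- (min(a, b) // -2)       {0,2,3,4,5,6,7,8,9,10,11,12,13,14,15}
step 3: a <- (2 - (b % 3))           {0,2,3,4,5,6,7,8,9,10,11,12,13,14,15}
step 4: a <- (min(b, lane) // 4)     {1}
step 5: b <- 4                       {1}

Answer: 6 steps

b: -3,4,-3,-3,-3,-3,-3,-3,-3,-3,-3,-3,-3,-3,-3,-3
a: 2,-1,2,2,2,2,2,2,2,2,2,2,2,2,2,2
c: 1,1,1,1,1,1,1,1,1,1,1,1,1,1,1,1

steps = 6; useful = 63; efficiency = 63/96 = 21/32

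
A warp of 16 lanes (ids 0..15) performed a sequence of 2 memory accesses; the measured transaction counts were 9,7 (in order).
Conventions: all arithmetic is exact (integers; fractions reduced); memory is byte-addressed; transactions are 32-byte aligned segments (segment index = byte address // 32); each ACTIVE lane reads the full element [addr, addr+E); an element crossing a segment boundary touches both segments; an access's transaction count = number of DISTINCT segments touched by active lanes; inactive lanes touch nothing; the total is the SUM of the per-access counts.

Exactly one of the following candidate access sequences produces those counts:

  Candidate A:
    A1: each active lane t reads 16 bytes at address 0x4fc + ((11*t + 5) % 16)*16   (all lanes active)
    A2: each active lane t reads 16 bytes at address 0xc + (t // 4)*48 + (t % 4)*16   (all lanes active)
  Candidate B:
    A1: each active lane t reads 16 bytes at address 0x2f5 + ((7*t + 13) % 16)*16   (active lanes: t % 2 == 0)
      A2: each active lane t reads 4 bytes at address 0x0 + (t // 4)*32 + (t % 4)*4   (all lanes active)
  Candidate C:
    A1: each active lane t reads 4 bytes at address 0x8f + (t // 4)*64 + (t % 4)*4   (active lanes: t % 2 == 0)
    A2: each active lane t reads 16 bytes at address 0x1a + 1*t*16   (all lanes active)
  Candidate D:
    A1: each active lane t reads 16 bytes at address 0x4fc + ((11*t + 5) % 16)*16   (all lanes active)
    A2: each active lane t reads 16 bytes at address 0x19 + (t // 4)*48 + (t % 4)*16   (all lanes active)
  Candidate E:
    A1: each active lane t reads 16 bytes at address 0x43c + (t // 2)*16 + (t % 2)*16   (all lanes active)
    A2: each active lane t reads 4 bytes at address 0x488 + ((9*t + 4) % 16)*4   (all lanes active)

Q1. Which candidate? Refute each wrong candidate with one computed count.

B: A1 gives 8 transactions, not 9
C: A1 gives 4 transactions, not 9
D: A2 gives 8 transactions, not 7
E: A1 gives 6 transactions, not 9
A: all counts match (9,7)

Answer: A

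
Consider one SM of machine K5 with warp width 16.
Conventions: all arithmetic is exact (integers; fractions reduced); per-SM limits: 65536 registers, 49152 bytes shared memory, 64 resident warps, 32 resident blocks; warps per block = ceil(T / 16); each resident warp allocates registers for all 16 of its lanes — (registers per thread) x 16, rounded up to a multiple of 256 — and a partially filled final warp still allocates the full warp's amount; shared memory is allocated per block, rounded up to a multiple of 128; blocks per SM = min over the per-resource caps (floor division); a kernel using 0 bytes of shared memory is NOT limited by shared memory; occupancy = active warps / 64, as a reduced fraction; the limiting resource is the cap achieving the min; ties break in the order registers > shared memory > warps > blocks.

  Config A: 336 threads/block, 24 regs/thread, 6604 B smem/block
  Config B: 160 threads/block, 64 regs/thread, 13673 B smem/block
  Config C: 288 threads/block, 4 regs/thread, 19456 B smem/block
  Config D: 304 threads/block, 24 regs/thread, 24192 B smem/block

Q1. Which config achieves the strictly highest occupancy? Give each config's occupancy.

occupancies: A 63/64, B 15/32, C 9/16, D 19/32

Answer: A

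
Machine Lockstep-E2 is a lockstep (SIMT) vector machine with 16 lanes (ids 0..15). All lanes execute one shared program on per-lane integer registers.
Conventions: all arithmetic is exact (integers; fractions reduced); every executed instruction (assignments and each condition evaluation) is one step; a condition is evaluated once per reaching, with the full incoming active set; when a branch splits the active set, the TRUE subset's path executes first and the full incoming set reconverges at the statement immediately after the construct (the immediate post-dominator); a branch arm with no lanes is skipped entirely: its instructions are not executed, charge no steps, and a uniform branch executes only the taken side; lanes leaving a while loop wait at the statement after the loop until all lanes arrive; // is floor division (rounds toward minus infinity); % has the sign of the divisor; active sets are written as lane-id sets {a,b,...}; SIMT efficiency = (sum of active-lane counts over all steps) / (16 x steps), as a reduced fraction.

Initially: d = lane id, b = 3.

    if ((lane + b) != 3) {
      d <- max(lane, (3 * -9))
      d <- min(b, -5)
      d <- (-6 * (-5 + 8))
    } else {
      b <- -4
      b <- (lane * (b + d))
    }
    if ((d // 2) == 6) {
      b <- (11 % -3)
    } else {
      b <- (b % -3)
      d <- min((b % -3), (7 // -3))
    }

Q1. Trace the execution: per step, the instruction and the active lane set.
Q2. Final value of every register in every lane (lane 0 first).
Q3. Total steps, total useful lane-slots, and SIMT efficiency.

step 0: eval ((lane + b) != 3)       {0,1,2,3,4,5,6,7,8,9,10,11,12,13,14,15}
step 1: d <- max(lane, (3 * -9))     {1,2,3,4,5,6,7,8,9,10,11,12,13,14,15}
step 2: d <- min(b, -5)              {1,2,3,4,5,6,7,8,9,10,11,12,13,14,15}
step 3: d <- (-6 * (-5 + 8))         {1,2,3,4,5,6,7,8,9,10,11,12,13,14,15}
step 4: b <- -4                      {0}
step 5: b <- (lane * (b + d))        {0}
step 6: eval ((d // 2) == 6)         {0,1,2,3,4,5,6,7,8,9,10,11,12,13,14,15}
step 7: b <- (b % -3)                {0,1,2,3,4,5,6,7,8,9,10,11,12,13,14,15}
step 8: d <- min((b % -3), (7 // -3)) {0,1,2,3,4,5,6,7,8,9,10,11,12,13,14,15}

Answer: 9 steps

d: -3,-3,-3,-3,-3,-3,-3,-3,-3,-3,-3,-3,-3,-3,-3,-3
b: 0,0,0,0,0,0,0,0,0,0,0,0,0,0,0,0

steps = 9; useful = 111; efficiency = 111/144 = 37/48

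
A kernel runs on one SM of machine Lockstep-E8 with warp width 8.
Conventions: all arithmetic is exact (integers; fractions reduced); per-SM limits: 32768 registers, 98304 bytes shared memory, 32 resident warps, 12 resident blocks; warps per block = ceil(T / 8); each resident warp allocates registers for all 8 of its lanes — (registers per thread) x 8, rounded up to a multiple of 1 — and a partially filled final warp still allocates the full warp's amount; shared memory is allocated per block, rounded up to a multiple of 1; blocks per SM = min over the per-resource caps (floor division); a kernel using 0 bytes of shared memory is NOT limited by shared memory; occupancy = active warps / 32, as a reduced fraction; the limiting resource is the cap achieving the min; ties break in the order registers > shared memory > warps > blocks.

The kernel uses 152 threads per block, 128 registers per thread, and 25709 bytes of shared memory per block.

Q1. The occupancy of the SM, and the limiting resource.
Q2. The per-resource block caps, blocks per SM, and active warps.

Answer: occupancy 19/32, limited by registers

registers: 1 block
shared memory: 3 blocks
warps: 1 block
blocks: 12 blocks

Answer: 1 block, 19 active warps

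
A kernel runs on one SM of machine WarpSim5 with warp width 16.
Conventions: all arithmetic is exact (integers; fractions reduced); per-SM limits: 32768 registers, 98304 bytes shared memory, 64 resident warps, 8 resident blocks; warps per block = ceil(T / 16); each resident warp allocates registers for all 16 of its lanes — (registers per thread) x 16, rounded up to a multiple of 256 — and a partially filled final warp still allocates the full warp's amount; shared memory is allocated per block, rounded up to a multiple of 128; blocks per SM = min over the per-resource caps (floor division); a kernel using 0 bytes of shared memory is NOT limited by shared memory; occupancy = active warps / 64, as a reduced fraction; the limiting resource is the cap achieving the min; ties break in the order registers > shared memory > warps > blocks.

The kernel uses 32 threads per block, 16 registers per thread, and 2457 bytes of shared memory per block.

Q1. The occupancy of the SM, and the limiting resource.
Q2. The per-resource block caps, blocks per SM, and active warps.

Answer: occupancy 1/4, limited by blocks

registers: 64 blocks
shared memory: 38 blocks
warps: 32 blocks
blocks: 8 blocks

Answer: 8 blocks, 16 active warps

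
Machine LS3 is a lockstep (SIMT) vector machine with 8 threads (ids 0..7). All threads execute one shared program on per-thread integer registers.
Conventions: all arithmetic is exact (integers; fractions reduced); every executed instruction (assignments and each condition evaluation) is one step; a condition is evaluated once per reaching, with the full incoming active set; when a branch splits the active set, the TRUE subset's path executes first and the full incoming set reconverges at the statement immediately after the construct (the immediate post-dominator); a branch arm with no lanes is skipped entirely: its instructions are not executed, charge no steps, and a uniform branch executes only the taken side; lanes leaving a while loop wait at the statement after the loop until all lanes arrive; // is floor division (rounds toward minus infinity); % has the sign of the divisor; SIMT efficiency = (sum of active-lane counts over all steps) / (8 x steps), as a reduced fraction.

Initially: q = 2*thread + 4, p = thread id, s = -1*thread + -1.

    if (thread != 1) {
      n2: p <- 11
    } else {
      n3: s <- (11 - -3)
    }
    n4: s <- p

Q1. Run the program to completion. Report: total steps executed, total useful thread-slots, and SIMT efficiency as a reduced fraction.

Answer: 4 steps, 24 useful, 3/4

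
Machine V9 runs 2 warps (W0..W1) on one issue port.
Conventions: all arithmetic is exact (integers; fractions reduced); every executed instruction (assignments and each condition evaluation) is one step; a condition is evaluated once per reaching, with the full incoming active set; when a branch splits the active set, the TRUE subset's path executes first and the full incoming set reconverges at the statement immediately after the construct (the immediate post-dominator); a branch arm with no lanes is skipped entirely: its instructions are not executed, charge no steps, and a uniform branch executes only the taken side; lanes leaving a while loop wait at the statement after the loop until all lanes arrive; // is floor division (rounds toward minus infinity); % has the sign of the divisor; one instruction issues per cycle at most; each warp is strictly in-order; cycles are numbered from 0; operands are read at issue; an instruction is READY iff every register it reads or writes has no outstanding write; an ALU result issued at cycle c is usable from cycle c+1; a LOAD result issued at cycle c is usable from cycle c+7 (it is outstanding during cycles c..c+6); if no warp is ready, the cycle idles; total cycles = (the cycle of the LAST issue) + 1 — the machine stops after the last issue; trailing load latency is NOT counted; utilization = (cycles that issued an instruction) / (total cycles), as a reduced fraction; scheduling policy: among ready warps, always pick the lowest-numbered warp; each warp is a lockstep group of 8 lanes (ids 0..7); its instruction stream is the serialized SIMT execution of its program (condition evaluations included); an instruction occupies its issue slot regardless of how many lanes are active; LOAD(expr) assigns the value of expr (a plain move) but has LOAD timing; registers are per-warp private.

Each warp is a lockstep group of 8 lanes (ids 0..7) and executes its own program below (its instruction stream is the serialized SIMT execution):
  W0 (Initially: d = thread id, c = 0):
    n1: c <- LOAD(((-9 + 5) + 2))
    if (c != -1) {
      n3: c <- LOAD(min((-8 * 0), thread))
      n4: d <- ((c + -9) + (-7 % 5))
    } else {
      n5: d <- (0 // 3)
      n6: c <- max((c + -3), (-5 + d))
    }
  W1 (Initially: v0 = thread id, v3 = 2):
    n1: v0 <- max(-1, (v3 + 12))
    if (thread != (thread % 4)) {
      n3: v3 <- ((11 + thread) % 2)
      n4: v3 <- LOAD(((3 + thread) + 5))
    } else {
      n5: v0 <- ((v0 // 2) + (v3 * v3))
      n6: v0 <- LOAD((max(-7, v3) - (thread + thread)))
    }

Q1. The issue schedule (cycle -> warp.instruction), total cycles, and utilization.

cycle 0: W0.I0
cycle 1: W1.I0
cycle 2: W1.I1
cycle 3: W1.I2
cycle 4: W1.I3
cycle 5: idle
cycle 6: idle
cycle 7: W0.I1
cycle 8: W0.I2
cycle 9: idle
cycle 10: idle
cycle 11: W1.I4
cycle 12: W1.I5
cycle 13: idle
cycle 14: idle
cycle 15: W0.I3

Answer: 16 cycles, utilization 5/8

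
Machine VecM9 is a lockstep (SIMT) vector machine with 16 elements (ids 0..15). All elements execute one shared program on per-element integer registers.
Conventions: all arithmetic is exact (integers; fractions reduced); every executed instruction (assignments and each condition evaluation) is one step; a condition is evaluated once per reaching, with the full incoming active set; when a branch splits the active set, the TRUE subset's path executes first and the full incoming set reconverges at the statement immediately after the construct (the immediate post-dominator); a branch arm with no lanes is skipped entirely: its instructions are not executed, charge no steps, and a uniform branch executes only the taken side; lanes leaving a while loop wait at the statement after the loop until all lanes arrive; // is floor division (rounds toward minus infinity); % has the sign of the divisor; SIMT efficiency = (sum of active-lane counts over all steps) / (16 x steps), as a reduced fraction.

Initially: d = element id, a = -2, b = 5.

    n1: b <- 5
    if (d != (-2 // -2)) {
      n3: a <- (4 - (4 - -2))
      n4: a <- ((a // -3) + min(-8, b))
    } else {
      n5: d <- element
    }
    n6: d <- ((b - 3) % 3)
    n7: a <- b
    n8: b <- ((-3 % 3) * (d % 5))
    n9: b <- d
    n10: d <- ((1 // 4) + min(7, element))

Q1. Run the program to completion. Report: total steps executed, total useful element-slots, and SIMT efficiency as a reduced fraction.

Answer: 10 steps, 143 useful, 143/160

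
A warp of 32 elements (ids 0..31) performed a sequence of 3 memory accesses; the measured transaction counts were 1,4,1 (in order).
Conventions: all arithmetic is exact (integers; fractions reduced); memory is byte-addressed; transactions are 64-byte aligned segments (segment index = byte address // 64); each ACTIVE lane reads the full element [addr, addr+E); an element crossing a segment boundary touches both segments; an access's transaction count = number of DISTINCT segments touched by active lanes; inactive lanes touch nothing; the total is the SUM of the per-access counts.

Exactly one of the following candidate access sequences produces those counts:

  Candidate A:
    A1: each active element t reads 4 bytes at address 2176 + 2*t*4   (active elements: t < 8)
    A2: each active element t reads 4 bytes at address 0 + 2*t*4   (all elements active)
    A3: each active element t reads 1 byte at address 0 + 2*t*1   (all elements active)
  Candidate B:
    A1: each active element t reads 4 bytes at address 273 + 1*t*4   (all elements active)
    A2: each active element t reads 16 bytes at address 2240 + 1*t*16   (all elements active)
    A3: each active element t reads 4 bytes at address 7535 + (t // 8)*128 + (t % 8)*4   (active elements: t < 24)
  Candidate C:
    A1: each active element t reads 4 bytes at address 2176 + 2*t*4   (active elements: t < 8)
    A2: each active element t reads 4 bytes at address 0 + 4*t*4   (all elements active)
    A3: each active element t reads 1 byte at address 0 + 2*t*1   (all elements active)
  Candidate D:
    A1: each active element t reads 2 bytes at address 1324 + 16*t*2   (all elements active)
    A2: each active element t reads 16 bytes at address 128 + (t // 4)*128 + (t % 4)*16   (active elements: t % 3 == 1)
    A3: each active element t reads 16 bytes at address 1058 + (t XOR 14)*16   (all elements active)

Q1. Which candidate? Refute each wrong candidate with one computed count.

B: A1 gives 3 transactions, not 1
C: A2 gives 8 transactions, not 4
D: A1 gives 17 transactions, not 1
A: all counts match (1,4,1)

Answer: A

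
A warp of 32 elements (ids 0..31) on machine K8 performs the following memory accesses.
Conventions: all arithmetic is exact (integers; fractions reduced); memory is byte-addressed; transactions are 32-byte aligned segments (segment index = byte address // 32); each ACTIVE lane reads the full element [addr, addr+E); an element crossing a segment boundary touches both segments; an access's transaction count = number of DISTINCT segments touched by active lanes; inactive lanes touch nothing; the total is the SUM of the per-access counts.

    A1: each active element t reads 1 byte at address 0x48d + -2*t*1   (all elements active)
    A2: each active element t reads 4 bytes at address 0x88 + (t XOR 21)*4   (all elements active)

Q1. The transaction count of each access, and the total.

A1: 3 transactions
A2: 5 transactions

Answer: 3,5; total 8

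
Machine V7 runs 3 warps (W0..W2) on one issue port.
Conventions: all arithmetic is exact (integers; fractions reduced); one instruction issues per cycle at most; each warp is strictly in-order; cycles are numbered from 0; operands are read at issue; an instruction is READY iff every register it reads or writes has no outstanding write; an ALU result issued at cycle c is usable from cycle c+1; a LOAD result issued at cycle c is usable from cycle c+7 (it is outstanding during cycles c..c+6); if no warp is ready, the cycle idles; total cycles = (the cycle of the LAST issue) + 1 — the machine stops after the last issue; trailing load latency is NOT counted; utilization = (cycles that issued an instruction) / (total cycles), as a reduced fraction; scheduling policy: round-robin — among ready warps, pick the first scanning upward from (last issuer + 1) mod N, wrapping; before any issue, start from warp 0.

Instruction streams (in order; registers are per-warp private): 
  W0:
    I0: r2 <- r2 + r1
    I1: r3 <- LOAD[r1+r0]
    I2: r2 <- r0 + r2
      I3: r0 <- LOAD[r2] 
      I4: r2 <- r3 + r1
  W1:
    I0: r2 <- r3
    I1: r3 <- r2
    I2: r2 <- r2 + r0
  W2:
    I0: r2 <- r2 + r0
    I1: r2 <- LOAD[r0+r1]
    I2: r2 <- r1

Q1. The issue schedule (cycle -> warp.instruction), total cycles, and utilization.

cycle 0: W0.I0
cycle 1: W1.I0
cycle 2: W2.I0
cycle 3: W0.I1
cycle 4: W1.I1
cycle 5: W2.I1
cycle 6: W0.I2
cycle 7: W1.I2
cycle 8: W0.I3
cycle 9: idle
cycle 10: W0.I4
cycle 11: idle
cycle 12: W2.I2

Answer: 13 cycles, utilization 11/13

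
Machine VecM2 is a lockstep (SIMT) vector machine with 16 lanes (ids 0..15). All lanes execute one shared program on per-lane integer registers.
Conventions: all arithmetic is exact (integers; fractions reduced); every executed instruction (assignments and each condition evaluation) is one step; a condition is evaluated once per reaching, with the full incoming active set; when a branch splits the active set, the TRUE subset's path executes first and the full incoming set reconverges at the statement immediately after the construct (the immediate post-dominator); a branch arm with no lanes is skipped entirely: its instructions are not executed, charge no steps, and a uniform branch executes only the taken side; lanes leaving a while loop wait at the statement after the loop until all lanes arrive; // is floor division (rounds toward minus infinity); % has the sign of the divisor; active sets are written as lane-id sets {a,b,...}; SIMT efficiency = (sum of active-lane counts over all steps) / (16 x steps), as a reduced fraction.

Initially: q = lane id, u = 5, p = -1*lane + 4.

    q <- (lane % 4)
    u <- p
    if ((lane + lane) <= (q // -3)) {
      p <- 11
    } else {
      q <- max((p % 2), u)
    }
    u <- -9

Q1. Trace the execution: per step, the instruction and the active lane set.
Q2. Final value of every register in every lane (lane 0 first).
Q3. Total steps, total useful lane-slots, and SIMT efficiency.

step 0: q <- (lane % 4)              {0,1,2,3,4,5,6,7,8,9,10,11,12,13,14,15}
step 1: u <- p                       {0,1,2,3,4,5,6,7,8,9,10,11,12,13,14,15}
step 2: eval ((lane + lane) <= (q // -3)) {0,1,2,3,4,5,6,7,8,9,10,11,12,13,14,15}
step 3: p <- 11                      {0}
step 4: q <- max((p % 2), u)         {1,2,3,4,5,6,7,8,9,10,11,12,13,14,15}
step 5: u <- -9                      {0,1,2,3,4,5,6,7,8,9,10,11,12,13,14,15}

Answer: 6 steps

q: 0,3,2,1,0,1,0,1,0,1,0,1,0,1,0,1
u: -9,-9,-9,-9,-9,-9,-9,-9,-9,-9,-9,-9,-9,-9,-9,-9
p: 11,3,2,1,0,-1,-2,-3,-4,-5,-6,-7,-8,-9,-10,-11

steps = 6; useful = 80; efficiency = 80/96 = 5/6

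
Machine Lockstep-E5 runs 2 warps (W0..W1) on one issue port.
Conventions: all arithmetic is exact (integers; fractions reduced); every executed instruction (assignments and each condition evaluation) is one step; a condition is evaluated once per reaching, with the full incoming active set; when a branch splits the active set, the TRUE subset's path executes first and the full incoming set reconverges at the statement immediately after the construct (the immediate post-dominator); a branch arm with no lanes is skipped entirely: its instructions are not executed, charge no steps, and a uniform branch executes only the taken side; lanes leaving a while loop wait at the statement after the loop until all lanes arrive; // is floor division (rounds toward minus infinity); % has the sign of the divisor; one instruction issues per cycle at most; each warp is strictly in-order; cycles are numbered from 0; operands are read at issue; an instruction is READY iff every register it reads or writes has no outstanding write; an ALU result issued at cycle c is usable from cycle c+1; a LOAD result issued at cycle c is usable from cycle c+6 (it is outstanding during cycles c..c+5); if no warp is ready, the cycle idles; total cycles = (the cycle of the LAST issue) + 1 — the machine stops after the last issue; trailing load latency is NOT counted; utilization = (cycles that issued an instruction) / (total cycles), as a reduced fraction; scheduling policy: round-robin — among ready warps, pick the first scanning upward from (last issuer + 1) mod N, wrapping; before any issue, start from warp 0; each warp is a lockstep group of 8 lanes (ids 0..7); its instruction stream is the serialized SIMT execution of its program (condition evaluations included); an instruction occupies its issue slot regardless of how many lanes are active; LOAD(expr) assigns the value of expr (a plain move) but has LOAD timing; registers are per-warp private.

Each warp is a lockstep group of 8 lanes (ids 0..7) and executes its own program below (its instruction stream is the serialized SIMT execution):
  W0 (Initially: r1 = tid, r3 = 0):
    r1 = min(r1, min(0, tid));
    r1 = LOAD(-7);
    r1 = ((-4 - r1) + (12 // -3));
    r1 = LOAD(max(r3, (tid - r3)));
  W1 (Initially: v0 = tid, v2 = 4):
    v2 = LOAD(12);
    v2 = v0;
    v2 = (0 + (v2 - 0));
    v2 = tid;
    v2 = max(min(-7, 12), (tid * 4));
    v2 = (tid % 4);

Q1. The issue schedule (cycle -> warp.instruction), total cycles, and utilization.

cycle 0: W0.I0
cycle 1: W1.I0
cycle 2: W0.I1
cycle 3: idle
cycle 4: idle
cycle 5: idle
cycle 6: idle
cycle 7: W1.I1
cycle 8: W0.I2
cycle 9: W1.I2
cycle 10: W0.I3
cycle 11: W1.I3
cycle 12: W1.I4
cycle 13: W1.I5

Answer: 14 cycles, utilization 5/7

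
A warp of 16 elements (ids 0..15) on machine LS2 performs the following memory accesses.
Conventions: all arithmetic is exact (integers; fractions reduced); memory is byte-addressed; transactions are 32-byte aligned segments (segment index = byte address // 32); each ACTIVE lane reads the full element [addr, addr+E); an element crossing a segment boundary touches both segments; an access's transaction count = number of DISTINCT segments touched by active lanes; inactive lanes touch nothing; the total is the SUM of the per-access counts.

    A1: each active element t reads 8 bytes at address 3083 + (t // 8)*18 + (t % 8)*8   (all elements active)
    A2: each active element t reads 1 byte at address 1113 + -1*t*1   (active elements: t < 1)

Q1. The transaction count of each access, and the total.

A1: 3 transactions
A2: 1 transaction

Answer: 3,1; total 4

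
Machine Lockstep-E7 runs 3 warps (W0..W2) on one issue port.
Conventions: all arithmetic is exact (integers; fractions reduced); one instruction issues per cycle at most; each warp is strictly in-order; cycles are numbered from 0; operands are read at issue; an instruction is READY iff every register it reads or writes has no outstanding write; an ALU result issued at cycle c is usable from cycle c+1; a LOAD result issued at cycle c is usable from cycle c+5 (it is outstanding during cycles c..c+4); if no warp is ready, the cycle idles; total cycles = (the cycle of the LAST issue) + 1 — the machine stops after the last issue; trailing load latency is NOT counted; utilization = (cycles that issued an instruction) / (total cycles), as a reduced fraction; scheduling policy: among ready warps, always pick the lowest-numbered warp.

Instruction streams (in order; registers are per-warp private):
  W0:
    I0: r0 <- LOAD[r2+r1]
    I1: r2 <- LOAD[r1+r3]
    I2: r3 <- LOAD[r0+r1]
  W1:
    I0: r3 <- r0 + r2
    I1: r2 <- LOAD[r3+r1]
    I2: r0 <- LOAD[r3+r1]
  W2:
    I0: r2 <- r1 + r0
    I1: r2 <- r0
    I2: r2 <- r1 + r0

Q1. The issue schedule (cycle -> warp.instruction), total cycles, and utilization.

cycle 0: W0.I0
cycle 1: W0.I1
cycle 2: W1.I0
cycle 3: W1.I1
cycle 4: W1.I2
cycle 5: W0.I2
cycle 6: W2.I0
cycle 7: W2.I1
cycle 8: W2.I2

Answer: 9 cycles, utilization 1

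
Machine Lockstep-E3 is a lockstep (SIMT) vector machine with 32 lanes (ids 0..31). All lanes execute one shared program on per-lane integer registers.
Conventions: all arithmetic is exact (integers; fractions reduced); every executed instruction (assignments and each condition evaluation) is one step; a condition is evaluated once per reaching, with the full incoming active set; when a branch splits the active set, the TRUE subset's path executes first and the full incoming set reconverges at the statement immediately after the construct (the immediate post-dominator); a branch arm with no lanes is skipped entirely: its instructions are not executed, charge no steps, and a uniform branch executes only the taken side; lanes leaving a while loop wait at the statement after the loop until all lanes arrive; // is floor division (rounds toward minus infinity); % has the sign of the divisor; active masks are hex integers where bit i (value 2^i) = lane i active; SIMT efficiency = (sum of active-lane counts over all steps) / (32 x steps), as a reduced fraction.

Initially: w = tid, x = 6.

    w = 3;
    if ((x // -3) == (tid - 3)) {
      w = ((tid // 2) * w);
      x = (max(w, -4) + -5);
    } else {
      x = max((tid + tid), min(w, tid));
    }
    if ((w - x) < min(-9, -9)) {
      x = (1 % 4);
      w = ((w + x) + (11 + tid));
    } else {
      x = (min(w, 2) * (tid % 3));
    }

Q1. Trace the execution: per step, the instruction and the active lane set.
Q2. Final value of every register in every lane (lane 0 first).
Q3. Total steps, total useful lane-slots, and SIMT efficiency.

step 0: w <- 3                       0xffffffff
step 1: eval ((x // -3) == (tid - 3)) 0xffffffff
step 2: w <- ((tid // 2) * w)        0x00000002
step 3: x <- (max(w, -4) + -5)       0x00000002
step 4: x <- max((tid + tid), min(w, tid)) 0xfffffffd
step 5: eval ((w - x) < min(-9, -9)) 0xffffffff
step 6: x <- (1 % 4)                 0xffffff80
step 7: w <- ((w + x) + (11 + tid))  0xffffff80
step 8: x <- (min(w, 2) * (tid % 3)) 0x0000007f

Answer: 9 steps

w: 3,0,3,3,3,3,3,22,23,24,25,26,27,28,29,30,31,32,33,34,35,36,37,38,39,40,41,42,43,44,45,46
x: 0,0,4,0,2,4,0,1,1,1,1,1,1,1,1,1,1,1,1,1,1,1,1,1,1,1,1,1,1,1,1,1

steps = 9; useful = 186; efficiency = 186/288 = 31/48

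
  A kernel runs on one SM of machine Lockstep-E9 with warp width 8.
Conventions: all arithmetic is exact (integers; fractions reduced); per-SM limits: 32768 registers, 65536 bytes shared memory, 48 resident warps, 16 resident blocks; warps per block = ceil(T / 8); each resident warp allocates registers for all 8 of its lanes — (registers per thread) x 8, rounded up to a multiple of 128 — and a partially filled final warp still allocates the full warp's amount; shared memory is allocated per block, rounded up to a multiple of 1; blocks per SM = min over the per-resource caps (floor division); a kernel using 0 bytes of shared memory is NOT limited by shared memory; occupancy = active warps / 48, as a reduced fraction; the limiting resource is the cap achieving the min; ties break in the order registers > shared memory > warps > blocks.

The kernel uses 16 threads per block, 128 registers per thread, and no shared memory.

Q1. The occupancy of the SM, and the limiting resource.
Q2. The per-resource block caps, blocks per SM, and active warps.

Answer: occupancy 2/3, limited by registers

registers: 16 blocks
shared memory: no limit (kernel uses none)
warps: 24 blocks
blocks: 16 blocks

Answer: 16 blocks, 32 active warps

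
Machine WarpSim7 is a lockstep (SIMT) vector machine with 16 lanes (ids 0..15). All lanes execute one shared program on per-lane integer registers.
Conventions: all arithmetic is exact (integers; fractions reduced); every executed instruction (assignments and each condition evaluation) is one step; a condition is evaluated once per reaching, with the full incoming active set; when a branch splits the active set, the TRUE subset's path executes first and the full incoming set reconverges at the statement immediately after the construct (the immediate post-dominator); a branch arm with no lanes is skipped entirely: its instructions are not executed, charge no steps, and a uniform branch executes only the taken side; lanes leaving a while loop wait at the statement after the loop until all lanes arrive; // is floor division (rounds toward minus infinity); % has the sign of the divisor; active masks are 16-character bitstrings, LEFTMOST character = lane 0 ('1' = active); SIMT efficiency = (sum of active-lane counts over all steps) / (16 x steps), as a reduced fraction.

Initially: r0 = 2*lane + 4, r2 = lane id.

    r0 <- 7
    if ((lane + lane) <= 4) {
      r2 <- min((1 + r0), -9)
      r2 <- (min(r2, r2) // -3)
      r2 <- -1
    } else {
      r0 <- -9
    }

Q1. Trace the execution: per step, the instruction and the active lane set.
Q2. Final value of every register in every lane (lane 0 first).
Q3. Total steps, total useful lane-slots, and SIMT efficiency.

step 0: r0 <- 7                      1111111111111111
step 1: eval ((lane + lane) <= 4)    1111111111111111
step 2: r2 <- min((1 + r0), -9)      1110000000000000
step 3: r2 <- (min(r2, r2) // -3)    1110000000000000
step 4: r2 <- -1                     1110000000000000
step 5: r0 <- -9                     0001111111111111

Answer: 6 steps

r0: 7,7,7,-9,-9,-9,-9,-9,-9,-9,-9,-9,-9,-9,-9,-9
r2: -1,-1,-1,3,4,5,6,7,8,9,10,11,12,13,14,15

steps = 6; useful = 54; efficiency = 54/96 = 9/16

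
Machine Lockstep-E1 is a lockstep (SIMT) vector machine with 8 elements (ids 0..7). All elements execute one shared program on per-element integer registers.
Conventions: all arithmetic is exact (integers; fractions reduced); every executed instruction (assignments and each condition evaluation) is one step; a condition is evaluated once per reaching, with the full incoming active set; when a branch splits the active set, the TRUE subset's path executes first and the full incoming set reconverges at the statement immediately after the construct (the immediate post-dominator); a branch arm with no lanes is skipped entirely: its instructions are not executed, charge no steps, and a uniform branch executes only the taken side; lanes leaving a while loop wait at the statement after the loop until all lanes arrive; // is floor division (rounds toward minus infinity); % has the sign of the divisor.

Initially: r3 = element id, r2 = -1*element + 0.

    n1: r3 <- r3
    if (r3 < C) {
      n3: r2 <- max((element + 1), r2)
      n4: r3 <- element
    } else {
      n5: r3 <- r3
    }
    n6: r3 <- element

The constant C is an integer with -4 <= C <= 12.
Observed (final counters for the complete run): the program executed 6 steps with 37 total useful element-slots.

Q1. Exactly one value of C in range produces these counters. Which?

Answer: C = 5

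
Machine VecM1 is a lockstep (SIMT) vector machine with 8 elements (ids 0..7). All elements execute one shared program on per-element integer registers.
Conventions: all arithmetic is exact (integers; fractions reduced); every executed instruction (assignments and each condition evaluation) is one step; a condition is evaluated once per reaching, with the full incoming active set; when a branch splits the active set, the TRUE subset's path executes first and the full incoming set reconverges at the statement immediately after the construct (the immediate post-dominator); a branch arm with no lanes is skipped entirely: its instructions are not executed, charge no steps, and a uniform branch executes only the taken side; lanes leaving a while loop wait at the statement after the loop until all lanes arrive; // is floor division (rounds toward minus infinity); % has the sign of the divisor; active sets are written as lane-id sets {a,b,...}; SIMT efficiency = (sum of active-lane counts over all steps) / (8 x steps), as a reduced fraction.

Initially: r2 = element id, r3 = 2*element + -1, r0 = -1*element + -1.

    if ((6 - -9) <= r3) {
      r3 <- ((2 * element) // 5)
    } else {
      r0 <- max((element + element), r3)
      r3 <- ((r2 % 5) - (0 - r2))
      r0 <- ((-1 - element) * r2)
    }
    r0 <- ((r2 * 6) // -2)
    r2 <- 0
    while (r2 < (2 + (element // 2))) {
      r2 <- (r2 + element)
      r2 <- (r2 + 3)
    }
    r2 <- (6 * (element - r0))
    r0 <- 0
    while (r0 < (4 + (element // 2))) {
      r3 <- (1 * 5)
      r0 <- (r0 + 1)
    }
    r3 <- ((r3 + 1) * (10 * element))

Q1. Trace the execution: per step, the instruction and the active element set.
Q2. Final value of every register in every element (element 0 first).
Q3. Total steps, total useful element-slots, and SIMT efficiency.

step 0: eval ((6 - -9) <= r3)        {0,1,2,3,4,5,6,7}
step 1: r0 <- max((element + element), r3) {0,1,2,3,4,5,6,7}
step 2: r3 <- ((r2 % 5) - (0 - r2))  {0,1,2,3,4,5,6,7}
step 3: r0 <- ((-1 - element) * r2)  {0,1,2,3,4,5,6,7}
step 4: r0 <- ((r2 * 6) // -2)       {0,1,2,3,4,5,6,7}
step 5: r2 <- 0                      {0,1,2,3,4,5,6,7}
step 6: eval (r2 < (2 + (element // 2))) {0,1,2,3,4,5,6,7}
step 7: r2 <- (r2 + element)         {0,1,2,3,4,5,6,7}
step 8: r2 <- (r2 + 3)               {0,1,2,3,4,5,6,7}
step 9: eval (r2 < (2 + (element // 2))) {0,1,2,3,4,5,6,7}
step 10: r2 <- (6 * (element - r0))   {0,1,2,3,4,5,6,7}
step 11: r0 <- 0                      {0,1,2,3,4,5,6,7}
step 12: eval (r0 < (4 + (element // 2))) {0,1,2,3,4,5,6,7}
step 13: r3 <- (1 * 5)                {0,1,2,3,4,5,6,7}
step 14: r0 <- (r0 + 1)               {0,1,2,3,4,5,6,7}
step 15: eval (r0 < (4 + (element // 2))) {0,1,2,3,4,5,6,7}
step 16: r3 <- (1 * 5)                {0,1,2,3,4,5,6,7}
step 17: r0 <- (r0 + 1)               {0,1,2,3,4,5,6,7}
step 18: eval (r0 < (4 + (element // 2))) {0,1,2,3,4,5,6,7}
step 19: r3 <- (1 * 5)                {0,1,2,3,4,5,6,7}
step 20: r0 <- (r0 + 1)               {0,1,2,3,4,5,6,7}
step 21: eval (r0 < (4 + (element // 2))) {0,1,2,3,4,5,6,7}
step 22: r3 <- (1 * 5)                {0,1,2,3,4,5,6,7}
step 23: r0 <- (r0 + 1)               {0,1,2,3,4,5,6,7}
step 24: eval (r0 < (4 + (element // 2))) {0,1,2,3,4,5,6,7}
step 25: r3 <- (1 * 5)                {2,3,4,5,6,7}
step 26: r0 <- (r0 + 1)               {2,3,4,5,6,7}
step 27: eval (r0 < (4 + (element // 2))) {2,3,4,5,6,7}
step 28: r3 <- (1 * 5)                {4,5,6,7}
step 29: r0 <- (r0 + 1)               {4,5,6,7}
step 30: eval (r0 < (4 + (element // 2))) {4,5,6,7}
step 31: r3 <- (1 * 5)                {6,7}
step 32: r0 <- (r0 + 1)               {6,7}
step 33: eval (r0 < (4 + (element // 2))) {6,7}
step 34: r3 <- ((r3 + 1) * (10 * element)) {0,1,2,3,4,5,6,7}

Answer: 35 steps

r2: 0,24,48,72,96,120,144,168
r3: 0,60,120,180,240,300,360,420
r0: 4,4,5,5,6,6,7,7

steps = 35; useful = 244; efficiency = 244/280 = 61/70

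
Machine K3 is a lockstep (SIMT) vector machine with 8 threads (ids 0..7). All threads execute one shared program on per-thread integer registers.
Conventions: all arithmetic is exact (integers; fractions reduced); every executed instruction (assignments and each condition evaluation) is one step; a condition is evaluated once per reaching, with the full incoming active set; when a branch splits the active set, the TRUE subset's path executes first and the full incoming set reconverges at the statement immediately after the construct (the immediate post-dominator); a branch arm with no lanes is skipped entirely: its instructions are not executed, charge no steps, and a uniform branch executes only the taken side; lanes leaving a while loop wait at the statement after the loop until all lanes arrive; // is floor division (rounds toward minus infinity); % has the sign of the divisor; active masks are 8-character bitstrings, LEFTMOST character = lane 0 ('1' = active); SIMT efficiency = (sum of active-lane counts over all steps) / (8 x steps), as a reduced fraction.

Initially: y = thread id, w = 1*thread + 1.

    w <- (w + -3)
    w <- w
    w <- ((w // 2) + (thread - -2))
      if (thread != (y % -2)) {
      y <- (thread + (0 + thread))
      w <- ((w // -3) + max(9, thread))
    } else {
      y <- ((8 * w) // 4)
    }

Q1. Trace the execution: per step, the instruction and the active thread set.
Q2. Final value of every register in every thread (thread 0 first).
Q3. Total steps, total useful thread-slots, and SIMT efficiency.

step 0: w <- (w + -3)                11111111
step 1: w <- w                       11111111
step 2: w <- ((w // 2) + (thread - -2)) 11111111
step 3: eval (thread != (y % -2))    11111111
step 4: y <- (thread + (0 + thread)) 01111111
step 5: w <- ((w // -3) + max(9, thread)) 01111111
step 6: y <- ((8 * w) // 4)          10000000

Answer: 7 steps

y: 2,2,4,6,8,10,12,14
w: 1,8,7,7,6,6,5,5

steps = 7; useful = 47; efficiency = 47/56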